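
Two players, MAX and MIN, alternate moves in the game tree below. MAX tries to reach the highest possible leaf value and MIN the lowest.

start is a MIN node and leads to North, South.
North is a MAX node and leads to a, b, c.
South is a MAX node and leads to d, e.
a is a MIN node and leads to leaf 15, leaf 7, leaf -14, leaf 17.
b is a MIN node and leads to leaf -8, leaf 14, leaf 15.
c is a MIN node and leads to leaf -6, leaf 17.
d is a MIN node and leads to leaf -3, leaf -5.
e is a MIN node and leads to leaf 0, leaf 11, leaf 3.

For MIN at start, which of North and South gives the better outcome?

North

a (MIN): min(15, 7, -14, 17) = -14
b (MIN): min(-8, 14, 15) = -8
c (MIN): min(-6, 17) = -6
North (MAX): max(-14, -8, -6) = -6
d (MIN): min(-3, -5) = -5
e (MIN): min(0, 11, 3) = 0
South (MAX): max(-5, 0) = 0
MIN prefers the lower value; North=-6, South=0. North is better since -6 < 0.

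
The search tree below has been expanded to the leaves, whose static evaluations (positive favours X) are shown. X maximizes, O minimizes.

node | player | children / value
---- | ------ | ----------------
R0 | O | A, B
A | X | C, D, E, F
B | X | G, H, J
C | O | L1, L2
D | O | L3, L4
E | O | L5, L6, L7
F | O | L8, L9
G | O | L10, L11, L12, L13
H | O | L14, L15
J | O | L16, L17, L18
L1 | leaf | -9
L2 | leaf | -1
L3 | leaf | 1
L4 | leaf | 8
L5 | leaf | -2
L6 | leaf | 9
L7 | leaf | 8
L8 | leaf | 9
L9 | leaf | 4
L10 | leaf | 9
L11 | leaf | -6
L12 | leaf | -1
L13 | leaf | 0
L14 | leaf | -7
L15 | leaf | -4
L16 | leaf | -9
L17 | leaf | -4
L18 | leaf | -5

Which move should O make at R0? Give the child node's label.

B

C (O): min(-9, -1) = -9
D (O): min(1, 8) = 1
E (O): min(-2, 9, 8) = -2
F (O): min(9, 4) = 4
A (X): max(-9, 1, -2, 4) = 4
G (O): min(9, -6, -1, 0) = -6
H (O): min(-7, -4) = -7
J (O): min(-9, -4, -5) = -9
B (X): max(-6, -7, -9) = -6
R0 (O): min(4, -6) = -6
O at R0 wants the lowest of {A=4, B=-6}, so chooses B.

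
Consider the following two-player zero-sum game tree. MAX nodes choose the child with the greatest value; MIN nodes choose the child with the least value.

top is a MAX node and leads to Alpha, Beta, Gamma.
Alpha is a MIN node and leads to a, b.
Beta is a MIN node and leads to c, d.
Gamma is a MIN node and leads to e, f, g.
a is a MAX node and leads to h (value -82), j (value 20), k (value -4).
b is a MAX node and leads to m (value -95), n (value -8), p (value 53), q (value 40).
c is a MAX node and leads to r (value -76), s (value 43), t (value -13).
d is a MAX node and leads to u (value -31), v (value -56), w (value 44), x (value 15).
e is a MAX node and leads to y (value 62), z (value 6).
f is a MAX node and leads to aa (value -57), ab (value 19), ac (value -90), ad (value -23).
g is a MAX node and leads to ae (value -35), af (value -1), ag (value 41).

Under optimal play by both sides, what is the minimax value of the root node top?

a (MAX): max(-82, 20, -4) = 20
b (MAX): max(-95, -8, 53, 40) = 53
Alpha (MIN): min(20, 53) = 20
c (MAX): max(-76, 43, -13) = 43
d (MAX): max(-31, -56, 44, 15) = 44
Beta (MIN): min(43, 44) = 43
e (MAX): max(62, 6) = 62
f (MAX): max(-57, 19, -90, -23) = 19
g (MAX): max(-35, -1, 41) = 41
Gamma (MIN): min(62, 19, 41) = 19
top (MAX): max(20, 43, 19) = 43

43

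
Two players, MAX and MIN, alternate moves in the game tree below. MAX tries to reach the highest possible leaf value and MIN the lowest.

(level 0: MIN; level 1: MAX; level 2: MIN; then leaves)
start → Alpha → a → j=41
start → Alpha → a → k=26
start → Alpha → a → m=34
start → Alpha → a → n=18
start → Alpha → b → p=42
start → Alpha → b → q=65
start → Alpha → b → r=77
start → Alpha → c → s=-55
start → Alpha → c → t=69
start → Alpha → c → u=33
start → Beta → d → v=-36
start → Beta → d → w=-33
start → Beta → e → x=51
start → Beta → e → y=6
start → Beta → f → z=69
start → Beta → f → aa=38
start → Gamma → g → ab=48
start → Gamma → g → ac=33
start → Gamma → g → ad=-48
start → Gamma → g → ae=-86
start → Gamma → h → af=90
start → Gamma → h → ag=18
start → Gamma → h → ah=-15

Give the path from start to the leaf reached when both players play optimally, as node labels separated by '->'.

start -> Gamma -> h -> ah

a (MIN): min(41, 26, 34, 18) = 18
b (MIN): min(42, 65, 77) = 42
c (MIN): min(-55, 69, 33) = -55
Alpha (MAX): max(18, 42, -55) = 42
d (MIN): min(-36, -33) = -36
e (MIN): min(51, 6) = 6
f (MIN): min(69, 38) = 38
Beta (MAX): max(-36, 6, 38) = 38
g (MIN): min(48, 33, -48, -86) = -86
h (MIN): min(90, 18, -15) = -15
Gamma (MAX): max(-86, -15) = -15
start (MIN): min(42, 38, -15) = -15
At start, MIN picks Gamma (lowest: -15).
At Gamma, MAX picks h (highest: -15).
At h, MIN picks ah (lowest: -15).
Terminal value -15.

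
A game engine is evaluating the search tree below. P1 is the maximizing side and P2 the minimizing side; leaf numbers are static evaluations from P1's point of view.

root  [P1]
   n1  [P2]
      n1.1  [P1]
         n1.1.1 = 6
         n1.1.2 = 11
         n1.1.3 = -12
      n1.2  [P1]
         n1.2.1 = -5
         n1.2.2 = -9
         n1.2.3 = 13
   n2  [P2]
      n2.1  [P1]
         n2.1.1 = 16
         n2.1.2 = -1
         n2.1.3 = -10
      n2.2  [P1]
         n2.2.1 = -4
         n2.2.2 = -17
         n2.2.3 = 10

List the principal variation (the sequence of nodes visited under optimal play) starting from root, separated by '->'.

n1.1 (P1): max(6, 11, -12) = 11
n1.2 (P1): max(-5, -9, 13) = 13
n1 (P2): min(11, 13) = 11
n2.1 (P1): max(16, -1, -10) = 16
n2.2 (P1): max(-4, -17, 10) = 10
n2 (P2): min(16, 10) = 10
root (P1): max(11, 10) = 11
At root, P1 picks n1 (highest: 11).
At n1, P2 picks n1.1 (lowest: 11).
At n1.1, P1 picks n1.1.2 (highest: 11).
Terminal value 11.

root -> n1 -> n1.1 -> n1.1.2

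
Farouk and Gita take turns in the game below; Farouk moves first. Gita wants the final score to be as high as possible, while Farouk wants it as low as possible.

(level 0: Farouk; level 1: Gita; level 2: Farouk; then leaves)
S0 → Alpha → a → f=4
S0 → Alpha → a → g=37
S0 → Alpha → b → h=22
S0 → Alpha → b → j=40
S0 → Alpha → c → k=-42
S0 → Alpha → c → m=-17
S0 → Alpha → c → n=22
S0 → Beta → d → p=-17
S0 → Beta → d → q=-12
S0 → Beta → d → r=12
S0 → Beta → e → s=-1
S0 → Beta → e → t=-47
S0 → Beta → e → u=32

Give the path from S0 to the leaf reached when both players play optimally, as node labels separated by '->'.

a (Farouk): min(4, 37) = 4
b (Farouk): min(22, 40) = 22
c (Farouk): min(-42, -17, 22) = -42
Alpha (Gita): max(4, 22, -42) = 22
d (Farouk): min(-17, -12, 12) = -17
e (Farouk): min(-1, -47, 32) = -47
Beta (Gita): max(-17, -47) = -17
S0 (Farouk): min(22, -17) = -17
At S0, Farouk picks Beta (lowest: -17).
At Beta, Gita picks d (highest: -17).
At d, Farouk picks p (lowest: -17).
Terminal value -17.

S0 -> Beta -> d -> p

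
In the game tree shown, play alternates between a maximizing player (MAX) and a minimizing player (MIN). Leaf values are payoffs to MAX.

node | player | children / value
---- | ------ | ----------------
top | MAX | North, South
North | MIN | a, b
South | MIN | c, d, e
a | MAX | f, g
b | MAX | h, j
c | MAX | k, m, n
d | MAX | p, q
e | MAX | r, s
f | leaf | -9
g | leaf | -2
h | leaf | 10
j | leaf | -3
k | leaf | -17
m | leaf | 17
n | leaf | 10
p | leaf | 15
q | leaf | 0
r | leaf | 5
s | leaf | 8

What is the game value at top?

8

a (MAX): max(-9, -2) = -2
b (MAX): max(10, -3) = 10
North (MIN): min(-2, 10) = -2
c (MAX): max(-17, 17, 10) = 17
d (MAX): max(15, 0) = 15
e (MAX): max(5, 8) = 8
South (MIN): min(17, 15, 8) = 8
top (MAX): max(-2, 8) = 8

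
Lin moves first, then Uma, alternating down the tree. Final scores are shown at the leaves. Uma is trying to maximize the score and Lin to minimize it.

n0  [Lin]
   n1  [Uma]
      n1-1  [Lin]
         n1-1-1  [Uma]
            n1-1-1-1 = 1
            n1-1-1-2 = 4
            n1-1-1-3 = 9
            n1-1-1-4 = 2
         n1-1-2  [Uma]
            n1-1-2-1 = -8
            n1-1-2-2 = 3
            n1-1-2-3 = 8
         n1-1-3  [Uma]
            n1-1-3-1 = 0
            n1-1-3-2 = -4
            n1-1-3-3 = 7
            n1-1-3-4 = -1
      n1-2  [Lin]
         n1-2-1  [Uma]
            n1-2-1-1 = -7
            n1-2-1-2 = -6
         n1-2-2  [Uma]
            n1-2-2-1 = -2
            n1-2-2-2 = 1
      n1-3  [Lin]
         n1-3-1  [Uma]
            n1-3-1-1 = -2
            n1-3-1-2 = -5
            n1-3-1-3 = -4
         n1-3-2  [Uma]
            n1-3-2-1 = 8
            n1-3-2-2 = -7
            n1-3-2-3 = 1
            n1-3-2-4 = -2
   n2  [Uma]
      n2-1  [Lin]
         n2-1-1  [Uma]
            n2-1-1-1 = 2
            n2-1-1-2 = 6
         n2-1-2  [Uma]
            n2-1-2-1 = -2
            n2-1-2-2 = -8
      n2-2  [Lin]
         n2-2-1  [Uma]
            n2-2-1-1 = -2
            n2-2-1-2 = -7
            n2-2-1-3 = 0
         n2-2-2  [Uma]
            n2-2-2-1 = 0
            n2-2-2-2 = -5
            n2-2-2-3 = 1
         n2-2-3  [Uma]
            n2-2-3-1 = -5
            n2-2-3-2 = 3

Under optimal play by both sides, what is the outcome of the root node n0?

0

n1-1-1 (Uma): max(1, 4, 9, 2) = 9
n1-1-2 (Uma): max(-8, 3, 8) = 8
n1-1-3 (Uma): max(0, -4, 7, -1) = 7
n1-1 (Lin): min(9, 8, 7) = 7
n1-2-1 (Uma): max(-7, -6) = -6
n1-2-2 (Uma): max(-2, 1) = 1
n1-2 (Lin): min(-6, 1) = -6
n1-3-1 (Uma): max(-2, -5, -4) = -2
n1-3-2 (Uma): max(8, -7, 1, -2) = 8
n1-3 (Lin): min(-2, 8) = -2
n1 (Uma): max(7, -6, -2) = 7
n2-1-1 (Uma): max(2, 6) = 6
n2-1-2 (Uma): max(-2, -8) = -2
n2-1 (Lin): min(6, -2) = -2
n2-2-1 (Uma): max(-2, -7, 0) = 0
n2-2-2 (Uma): max(0, -5, 1) = 1
n2-2-3 (Uma): max(-5, 3) = 3
n2-2 (Lin): min(0, 1, 3) = 0
n2 (Uma): max(-2, 0) = 0
n0 (Lin): min(7, 0) = 0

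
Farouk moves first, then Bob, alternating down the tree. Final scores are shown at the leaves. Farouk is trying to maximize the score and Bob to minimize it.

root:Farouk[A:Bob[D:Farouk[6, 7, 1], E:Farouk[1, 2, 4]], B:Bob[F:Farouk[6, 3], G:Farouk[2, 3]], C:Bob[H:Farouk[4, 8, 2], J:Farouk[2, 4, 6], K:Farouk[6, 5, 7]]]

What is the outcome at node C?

H (Farouk): max(4, 8, 2) = 8
J (Farouk): max(2, 4, 6) = 6
K (Farouk): max(6, 5, 7) = 7
C (Bob): min(8, 6, 7) = 6

6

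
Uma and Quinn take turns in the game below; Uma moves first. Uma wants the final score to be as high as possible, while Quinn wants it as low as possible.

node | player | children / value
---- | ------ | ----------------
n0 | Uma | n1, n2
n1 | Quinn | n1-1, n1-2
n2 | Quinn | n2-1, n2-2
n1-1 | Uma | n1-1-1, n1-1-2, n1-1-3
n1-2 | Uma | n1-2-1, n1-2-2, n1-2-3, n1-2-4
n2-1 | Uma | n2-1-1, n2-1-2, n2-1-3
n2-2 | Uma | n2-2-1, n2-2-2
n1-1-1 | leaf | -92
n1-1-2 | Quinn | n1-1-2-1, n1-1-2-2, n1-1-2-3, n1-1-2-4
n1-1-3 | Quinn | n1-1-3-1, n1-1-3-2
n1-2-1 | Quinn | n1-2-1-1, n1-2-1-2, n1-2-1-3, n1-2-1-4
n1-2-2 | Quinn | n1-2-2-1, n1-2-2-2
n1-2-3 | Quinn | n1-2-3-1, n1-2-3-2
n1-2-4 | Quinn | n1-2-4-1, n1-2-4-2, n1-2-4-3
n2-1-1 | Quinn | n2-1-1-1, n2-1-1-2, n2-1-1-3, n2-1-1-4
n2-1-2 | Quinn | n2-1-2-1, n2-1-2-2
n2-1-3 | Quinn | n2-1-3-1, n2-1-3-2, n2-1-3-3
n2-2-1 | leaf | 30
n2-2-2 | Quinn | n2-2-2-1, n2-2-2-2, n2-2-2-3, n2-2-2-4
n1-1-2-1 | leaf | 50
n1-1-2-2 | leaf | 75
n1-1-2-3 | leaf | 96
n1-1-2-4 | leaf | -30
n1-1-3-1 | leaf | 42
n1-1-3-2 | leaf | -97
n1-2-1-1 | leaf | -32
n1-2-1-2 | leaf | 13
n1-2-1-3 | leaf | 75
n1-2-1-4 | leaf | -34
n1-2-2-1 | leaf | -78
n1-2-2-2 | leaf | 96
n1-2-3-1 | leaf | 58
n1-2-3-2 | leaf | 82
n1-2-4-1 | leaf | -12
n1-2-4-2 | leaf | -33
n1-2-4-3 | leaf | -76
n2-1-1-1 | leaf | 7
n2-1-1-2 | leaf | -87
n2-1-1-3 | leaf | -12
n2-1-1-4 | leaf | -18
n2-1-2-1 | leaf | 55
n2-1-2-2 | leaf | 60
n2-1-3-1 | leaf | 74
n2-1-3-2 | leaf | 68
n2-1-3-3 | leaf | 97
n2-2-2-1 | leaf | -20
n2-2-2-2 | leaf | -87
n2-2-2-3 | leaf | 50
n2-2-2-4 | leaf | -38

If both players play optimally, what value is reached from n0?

n1-1-2 (Quinn): min(50, 75, 96, -30) = -30
n1-1-3 (Quinn): min(42, -97) = -97
n1-1 (Uma): max(-92, -30, -97) = -30
n1-2-1 (Quinn): min(-32, 13, 75, -34) = -34
n1-2-2 (Quinn): min(-78, 96) = -78
n1-2-3 (Quinn): min(58, 82) = 58
n1-2-4 (Quinn): min(-12, -33, -76) = -76
n1-2 (Uma): max(-34, -78, 58, -76) = 58
n1 (Quinn): min(-30, 58) = -30
n2-1-1 (Quinn): min(7, -87, -12, -18) = -87
n2-1-2 (Quinn): min(55, 60) = 55
n2-1-3 (Quinn): min(74, 68, 97) = 68
n2-1 (Uma): max(-87, 55, 68) = 68
n2-2-2 (Quinn): min(-20, -87, 50, -38) = -87
n2-2 (Uma): max(30, -87) = 30
n2 (Quinn): min(68, 30) = 30
n0 (Uma): max(-30, 30) = 30

30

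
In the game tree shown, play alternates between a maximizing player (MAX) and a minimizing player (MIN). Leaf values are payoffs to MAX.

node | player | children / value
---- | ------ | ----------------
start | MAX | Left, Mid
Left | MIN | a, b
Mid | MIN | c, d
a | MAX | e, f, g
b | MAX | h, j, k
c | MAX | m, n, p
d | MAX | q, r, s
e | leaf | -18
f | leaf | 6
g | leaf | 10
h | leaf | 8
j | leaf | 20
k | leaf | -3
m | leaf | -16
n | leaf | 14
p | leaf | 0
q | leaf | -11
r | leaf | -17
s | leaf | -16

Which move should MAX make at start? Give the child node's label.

a (MAX): max(-18, 6, 10) = 10
b (MAX): max(8, 20, -3) = 20
Left (MIN): min(10, 20) = 10
c (MAX): max(-16, 14, 0) = 14
d (MAX): max(-11, -17, -16) = -11
Mid (MIN): min(14, -11) = -11
start (MAX): max(10, -11) = 10
MAX at start wants the highest of {Left=10, Mid=-11}, so chooses Left.

Left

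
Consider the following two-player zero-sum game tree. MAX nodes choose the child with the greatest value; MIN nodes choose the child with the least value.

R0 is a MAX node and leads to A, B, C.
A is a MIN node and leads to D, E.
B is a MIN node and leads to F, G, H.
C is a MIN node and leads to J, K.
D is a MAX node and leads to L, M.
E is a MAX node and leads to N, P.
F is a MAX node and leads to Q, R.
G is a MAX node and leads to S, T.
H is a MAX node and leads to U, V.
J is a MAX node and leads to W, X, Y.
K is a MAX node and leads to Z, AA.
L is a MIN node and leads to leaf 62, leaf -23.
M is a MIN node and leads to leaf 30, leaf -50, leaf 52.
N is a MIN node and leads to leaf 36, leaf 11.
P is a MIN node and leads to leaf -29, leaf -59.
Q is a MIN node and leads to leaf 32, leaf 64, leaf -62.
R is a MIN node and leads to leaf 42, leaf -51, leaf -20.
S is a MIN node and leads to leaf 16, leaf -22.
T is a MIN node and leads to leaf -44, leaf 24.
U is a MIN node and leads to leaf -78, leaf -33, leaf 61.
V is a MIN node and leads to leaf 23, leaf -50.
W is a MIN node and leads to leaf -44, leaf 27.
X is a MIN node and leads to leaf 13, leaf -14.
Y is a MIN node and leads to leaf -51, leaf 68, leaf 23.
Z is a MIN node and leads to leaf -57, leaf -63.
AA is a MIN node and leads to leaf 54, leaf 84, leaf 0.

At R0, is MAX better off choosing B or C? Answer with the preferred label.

C

Q (MIN): min(32, 64, -62) = -62
R (MIN): min(42, -51, -20) = -51
F (MAX): max(-62, -51) = -51
S (MIN): min(16, -22) = -22
T (MIN): min(-44, 24) = -44
G (MAX): max(-22, -44) = -22
U (MIN): min(-78, -33, 61) = -78
V (MIN): min(23, -50) = -50
H (MAX): max(-78, -50) = -50
B (MIN): min(-51, -22, -50) = -51
W (MIN): min(-44, 27) = -44
X (MIN): min(13, -14) = -14
Y (MIN): min(-51, 68, 23) = -51
J (MAX): max(-44, -14, -51) = -14
Z (MIN): min(-57, -63) = -63
AA (MIN): min(54, 84, 0) = 0
K (MAX): max(-63, 0) = 0
C (MIN): min(-14, 0) = -14
MAX prefers the higher value; B=-51, C=-14. C is better since -14 > -51.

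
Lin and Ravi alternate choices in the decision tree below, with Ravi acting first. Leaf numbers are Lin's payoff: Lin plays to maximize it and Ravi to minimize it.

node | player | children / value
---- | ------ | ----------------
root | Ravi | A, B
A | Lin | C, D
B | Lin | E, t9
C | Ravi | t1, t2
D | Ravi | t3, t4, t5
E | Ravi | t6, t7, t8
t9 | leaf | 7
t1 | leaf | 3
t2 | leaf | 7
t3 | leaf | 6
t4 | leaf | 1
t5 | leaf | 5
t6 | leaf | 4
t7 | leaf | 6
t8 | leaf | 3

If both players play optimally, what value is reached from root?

C (Ravi): min(3, 7) = 3
D (Ravi): min(6, 1, 5) = 1
A (Lin): max(3, 1) = 3
E (Ravi): min(4, 6, 3) = 3
B (Lin): max(3, 7) = 7
root (Ravi): min(3, 7) = 3

3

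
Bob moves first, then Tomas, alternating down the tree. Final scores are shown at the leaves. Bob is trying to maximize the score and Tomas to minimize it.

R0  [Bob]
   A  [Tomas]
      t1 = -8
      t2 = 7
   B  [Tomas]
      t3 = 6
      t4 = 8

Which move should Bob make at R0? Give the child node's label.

B

A (Tomas): min(-8, 7) = -8
B (Tomas): min(6, 8) = 6
R0 (Bob): max(-8, 6) = 6
Bob at R0 wants the highest of {A=-8, B=6}, so chooses B.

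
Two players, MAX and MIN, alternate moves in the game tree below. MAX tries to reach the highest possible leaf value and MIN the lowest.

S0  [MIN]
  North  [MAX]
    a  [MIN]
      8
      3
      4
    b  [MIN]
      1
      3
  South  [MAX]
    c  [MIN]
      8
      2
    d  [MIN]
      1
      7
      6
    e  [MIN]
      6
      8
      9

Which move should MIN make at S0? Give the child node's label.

a (MIN): min(8, 3, 4) = 3
b (MIN): min(1, 3) = 1
North (MAX): max(3, 1) = 3
c (MIN): min(8, 2) = 2
d (MIN): min(1, 7, 6) = 1
e (MIN): min(6, 8, 9) = 6
South (MAX): max(2, 1, 6) = 6
S0 (MIN): min(3, 6) = 3
MIN at S0 wants the lowest of {North=3, South=6}, so chooses North.

North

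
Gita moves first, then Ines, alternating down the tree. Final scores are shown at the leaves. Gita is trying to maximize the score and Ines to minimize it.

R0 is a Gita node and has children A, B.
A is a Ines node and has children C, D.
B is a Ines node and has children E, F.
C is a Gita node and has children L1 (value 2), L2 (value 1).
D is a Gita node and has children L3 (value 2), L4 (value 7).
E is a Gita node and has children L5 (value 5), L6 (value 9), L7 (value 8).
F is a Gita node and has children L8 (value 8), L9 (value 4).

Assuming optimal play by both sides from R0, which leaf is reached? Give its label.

C (Gita): max(2, 1) = 2
D (Gita): max(2, 7) = 7
A (Ines): min(2, 7) = 2
E (Gita): max(5, 9, 8) = 9
F (Gita): max(8, 4) = 8
B (Ines): min(9, 8) = 8
R0 (Gita): max(2, 8) = 8
At R0, Gita picks B (highest: 8).
At B, Ines picks F (lowest: 8).
At F, Gita picks L8 (highest: 8).
Terminal value 8.

L8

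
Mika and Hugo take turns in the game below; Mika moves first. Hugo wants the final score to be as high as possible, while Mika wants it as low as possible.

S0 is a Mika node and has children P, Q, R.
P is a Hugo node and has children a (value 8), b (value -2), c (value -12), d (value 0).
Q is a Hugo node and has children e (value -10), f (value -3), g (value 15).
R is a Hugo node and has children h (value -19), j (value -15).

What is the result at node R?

-15

R (Hugo): max(-19, -15) = -15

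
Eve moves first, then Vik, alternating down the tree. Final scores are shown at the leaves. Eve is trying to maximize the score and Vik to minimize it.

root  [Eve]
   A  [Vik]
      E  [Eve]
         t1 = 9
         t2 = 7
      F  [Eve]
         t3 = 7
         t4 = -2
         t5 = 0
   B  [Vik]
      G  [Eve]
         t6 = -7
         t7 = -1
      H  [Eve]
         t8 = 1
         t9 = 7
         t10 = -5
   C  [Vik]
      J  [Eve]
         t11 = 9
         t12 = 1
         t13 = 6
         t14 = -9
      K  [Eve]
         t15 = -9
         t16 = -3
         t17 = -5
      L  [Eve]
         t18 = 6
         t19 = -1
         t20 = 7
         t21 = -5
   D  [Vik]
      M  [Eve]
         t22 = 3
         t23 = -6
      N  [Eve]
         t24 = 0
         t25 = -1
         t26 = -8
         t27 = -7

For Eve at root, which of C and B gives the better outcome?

J (Eve): max(9, 1, 6, -9) = 9
K (Eve): max(-9, -3, -5) = -3
L (Eve): max(6, -1, 7, -5) = 7
C (Vik): min(9, -3, 7) = -3
G (Eve): max(-7, -1) = -1
H (Eve): max(1, 7, -5) = 7
B (Vik): min(-1, 7) = -1
Eve prefers the higher value; C=-3, B=-1. B is better since -1 > -3.

B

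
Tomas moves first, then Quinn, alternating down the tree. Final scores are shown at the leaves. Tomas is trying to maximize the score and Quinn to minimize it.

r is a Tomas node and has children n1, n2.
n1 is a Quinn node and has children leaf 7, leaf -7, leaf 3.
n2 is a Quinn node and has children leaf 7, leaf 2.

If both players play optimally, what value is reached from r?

n1 (Quinn): min(7, -7, 3) = -7
n2 (Quinn): min(7, 2) = 2
r (Tomas): max(-7, 2) = 2

2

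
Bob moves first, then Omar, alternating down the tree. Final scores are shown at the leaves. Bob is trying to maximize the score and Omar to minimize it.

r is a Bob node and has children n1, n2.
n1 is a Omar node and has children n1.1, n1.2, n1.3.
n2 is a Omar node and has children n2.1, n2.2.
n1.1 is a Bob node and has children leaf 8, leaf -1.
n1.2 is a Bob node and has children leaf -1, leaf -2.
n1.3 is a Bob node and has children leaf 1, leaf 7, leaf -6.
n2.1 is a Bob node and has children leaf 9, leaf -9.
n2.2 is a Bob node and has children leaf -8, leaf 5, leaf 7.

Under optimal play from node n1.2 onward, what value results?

-1

n1.2 (Bob): max(-1, -2) = -1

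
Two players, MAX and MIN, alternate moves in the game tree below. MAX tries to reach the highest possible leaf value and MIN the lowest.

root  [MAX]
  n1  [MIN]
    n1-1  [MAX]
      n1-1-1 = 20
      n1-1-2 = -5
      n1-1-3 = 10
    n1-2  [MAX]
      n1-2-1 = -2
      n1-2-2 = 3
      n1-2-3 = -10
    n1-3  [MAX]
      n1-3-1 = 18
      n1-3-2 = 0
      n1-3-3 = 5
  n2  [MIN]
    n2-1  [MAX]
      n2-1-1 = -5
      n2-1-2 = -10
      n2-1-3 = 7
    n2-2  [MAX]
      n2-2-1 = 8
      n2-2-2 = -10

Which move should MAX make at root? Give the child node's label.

n1-1 (MAX): max(20, -5, 10) = 20
n1-2 (MAX): max(-2, 3, -10) = 3
n1-3 (MAX): max(18, 0, 5) = 18
n1 (MIN): min(20, 3, 18) = 3
n2-1 (MAX): max(-5, -10, 7) = 7
n2-2 (MAX): max(8, -10) = 8
n2 (MIN): min(7, 8) = 7
root (MAX): max(3, 7) = 7
MAX at root wants the highest of {n1=3, n2=7}, so chooses n2.

n2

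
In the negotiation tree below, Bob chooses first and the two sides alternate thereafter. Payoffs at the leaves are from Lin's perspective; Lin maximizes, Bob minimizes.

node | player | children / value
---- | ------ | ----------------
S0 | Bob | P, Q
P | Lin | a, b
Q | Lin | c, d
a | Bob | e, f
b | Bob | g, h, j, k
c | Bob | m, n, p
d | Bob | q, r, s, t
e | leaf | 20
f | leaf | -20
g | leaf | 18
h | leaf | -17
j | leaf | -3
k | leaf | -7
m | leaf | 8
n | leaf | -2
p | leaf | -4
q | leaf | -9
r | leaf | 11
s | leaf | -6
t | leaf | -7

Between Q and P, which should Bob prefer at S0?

P

c (Bob): min(8, -2, -4) = -4
d (Bob): min(-9, 11, -6, -7) = -9
Q (Lin): max(-4, -9) = -4
a (Bob): min(20, -20) = -20
b (Bob): min(18, -17, -3, -7) = -17
P (Lin): max(-20, -17) = -17
Bob prefers the lower value; Q=-4, P=-17. P is better since -17 < -4.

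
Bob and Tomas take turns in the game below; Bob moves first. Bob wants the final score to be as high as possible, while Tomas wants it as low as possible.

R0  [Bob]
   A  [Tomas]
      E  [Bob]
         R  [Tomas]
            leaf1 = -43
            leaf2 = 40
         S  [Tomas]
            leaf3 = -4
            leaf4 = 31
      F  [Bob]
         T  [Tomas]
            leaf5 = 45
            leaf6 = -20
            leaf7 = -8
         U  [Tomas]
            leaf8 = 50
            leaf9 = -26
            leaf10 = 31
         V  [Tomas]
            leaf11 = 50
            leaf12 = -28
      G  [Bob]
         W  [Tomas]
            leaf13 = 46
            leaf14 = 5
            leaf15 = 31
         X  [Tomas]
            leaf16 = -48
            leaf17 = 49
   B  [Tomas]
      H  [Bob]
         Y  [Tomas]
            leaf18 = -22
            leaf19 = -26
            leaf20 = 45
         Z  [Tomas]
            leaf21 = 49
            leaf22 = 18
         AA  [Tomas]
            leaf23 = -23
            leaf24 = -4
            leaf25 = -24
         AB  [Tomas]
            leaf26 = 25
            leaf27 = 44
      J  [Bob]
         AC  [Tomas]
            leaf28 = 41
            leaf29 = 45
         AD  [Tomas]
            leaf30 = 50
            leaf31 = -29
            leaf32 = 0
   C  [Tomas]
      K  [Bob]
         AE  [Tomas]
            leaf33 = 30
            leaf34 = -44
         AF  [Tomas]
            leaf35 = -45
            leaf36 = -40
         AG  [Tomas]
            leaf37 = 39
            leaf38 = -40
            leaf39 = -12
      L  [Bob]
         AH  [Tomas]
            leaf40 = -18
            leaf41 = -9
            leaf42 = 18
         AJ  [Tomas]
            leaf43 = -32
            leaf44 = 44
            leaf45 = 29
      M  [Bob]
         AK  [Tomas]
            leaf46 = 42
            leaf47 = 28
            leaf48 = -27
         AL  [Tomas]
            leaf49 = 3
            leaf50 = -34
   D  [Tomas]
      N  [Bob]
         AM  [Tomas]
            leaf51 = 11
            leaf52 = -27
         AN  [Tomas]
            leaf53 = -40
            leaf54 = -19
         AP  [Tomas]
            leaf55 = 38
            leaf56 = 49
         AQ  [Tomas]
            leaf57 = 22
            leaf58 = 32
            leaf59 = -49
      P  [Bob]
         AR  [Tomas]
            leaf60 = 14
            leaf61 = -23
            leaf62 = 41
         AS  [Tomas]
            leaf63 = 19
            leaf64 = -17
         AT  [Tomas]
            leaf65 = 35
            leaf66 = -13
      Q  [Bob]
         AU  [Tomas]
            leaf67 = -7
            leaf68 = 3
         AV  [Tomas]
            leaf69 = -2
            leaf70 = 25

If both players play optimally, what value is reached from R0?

25

R (Tomas): min(-43, 40) = -43
S (Tomas): min(-4, 31) = -4
E (Bob): max(-43, -4) = -4
T (Tomas): min(45, -20, -8) = -20
U (Tomas): min(50, -26, 31) = -26
V (Tomas): min(50, -28) = -28
F (Bob): max(-20, -26, -28) = -20
W (Tomas): min(46, 5, 31) = 5
X (Tomas): min(-48, 49) = -48
G (Bob): max(5, -48) = 5
A (Tomas): min(-4, -20, 5) = -20
Y (Tomas): min(-22, -26, 45) = -26
Z (Tomas): min(49, 18) = 18
AA (Tomas): min(-23, -4, -24) = -24
AB (Tomas): min(25, 44) = 25
H (Bob): max(-26, 18, -24, 25) = 25
AC (Tomas): min(41, 45) = 41
AD (Tomas): min(50, -29, 0) = -29
J (Bob): max(41, -29) = 41
B (Tomas): min(25, 41) = 25
AE (Tomas): min(30, -44) = -44
AF (Tomas): min(-45, -40) = -45
AG (Tomas): min(39, -40, -12) = -40
K (Bob): max(-44, -45, -40) = -40
AH (Tomas): min(-18, -9, 18) = -18
AJ (Tomas): min(-32, 44, 29) = -32
L (Bob): max(-18, -32) = -18
AK (Tomas): min(42, 28, -27) = -27
AL (Tomas): min(3, -34) = -34
M (Bob): max(-27, -34) = -27
C (Tomas): min(-40, -18, -27) = -40
AM (Tomas): min(11, -27) = -27
AN (Tomas): min(-40, -19) = -40
AP (Tomas): min(38, 49) = 38
AQ (Tomas): min(22, 32, -49) = -49
N (Bob): max(-27, -40, 38, -49) = 38
AR (Tomas): min(14, -23, 41) = -23
AS (Tomas): min(19, -17) = -17
AT (Tomas): min(35, -13) = -13
P (Bob): max(-23, -17, -13) = -13
AU (Tomas): min(-7, 3) = -7
AV (Tomas): min(-2, 25) = -2
Q (Bob): max(-7, -2) = -2
D (Tomas): min(38, -13, -2) = -13
R0 (Bob): max(-20, 25, -40, -13) = 25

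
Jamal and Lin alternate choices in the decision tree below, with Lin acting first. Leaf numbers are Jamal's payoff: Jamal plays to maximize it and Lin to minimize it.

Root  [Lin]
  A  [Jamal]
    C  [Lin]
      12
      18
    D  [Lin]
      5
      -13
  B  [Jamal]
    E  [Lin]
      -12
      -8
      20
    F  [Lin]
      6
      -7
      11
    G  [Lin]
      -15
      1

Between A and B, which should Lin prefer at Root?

B

C (Lin): min(12, 18) = 12
D (Lin): min(5, -13) = -13
A (Jamal): max(12, -13) = 12
E (Lin): min(-12, -8, 20) = -12
F (Lin): min(6, -7, 11) = -7
G (Lin): min(-15, 1) = -15
B (Jamal): max(-12, -7, -15) = -7
Lin prefers the lower value; A=12, B=-7. B is better since -7 < 12.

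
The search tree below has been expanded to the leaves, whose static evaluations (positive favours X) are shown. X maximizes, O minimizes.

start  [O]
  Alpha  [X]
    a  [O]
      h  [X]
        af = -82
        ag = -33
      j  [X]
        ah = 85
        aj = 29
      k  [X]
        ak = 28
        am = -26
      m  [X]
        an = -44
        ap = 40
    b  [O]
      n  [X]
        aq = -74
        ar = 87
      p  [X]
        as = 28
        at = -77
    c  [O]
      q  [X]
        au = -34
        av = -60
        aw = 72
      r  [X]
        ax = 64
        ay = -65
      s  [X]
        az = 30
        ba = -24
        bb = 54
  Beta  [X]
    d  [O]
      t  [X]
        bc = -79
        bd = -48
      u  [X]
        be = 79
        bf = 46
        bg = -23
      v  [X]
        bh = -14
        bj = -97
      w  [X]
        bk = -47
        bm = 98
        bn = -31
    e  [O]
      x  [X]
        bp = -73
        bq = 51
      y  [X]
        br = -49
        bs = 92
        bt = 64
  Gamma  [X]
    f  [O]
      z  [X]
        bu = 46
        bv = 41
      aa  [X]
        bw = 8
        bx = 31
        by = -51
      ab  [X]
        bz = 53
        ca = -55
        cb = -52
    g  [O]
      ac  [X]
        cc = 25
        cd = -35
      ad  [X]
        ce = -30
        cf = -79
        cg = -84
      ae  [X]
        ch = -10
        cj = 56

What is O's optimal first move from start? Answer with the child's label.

h (X): max(-82, -33) = -33
j (X): max(85, 29) = 85
k (X): max(28, -26) = 28
m (X): max(-44, 40) = 40
a (O): min(-33, 85, 28, 40) = -33
n (X): max(-74, 87) = 87
p (X): max(28, -77) = 28
b (O): min(87, 28) = 28
q (X): max(-34, -60, 72) = 72
r (X): max(64, -65) = 64
s (X): max(30, -24, 54) = 54
c (O): min(72, 64, 54) = 54
Alpha (X): max(-33, 28, 54) = 54
t (X): max(-79, -48) = -48
u (X): max(79, 46, -23) = 79
v (X): max(-14, -97) = -14
w (X): max(-47, 98, -31) = 98
d (O): min(-48, 79, -14, 98) = -48
x (X): max(-73, 51) = 51
y (X): max(-49, 92, 64) = 92
e (O): min(51, 92) = 51
Beta (X): max(-48, 51) = 51
z (X): max(46, 41) = 46
aa (X): max(8, 31, -51) = 31
ab (X): max(53, -55, -52) = 53
f (O): min(46, 31, 53) = 31
ac (X): max(25, -35) = 25
ad (X): max(-30, -79, -84) = -30
ae (X): max(-10, 56) = 56
g (O): min(25, -30, 56) = -30
Gamma (X): max(31, -30) = 31
start (O): min(54, 51, 31) = 31
O at start wants the lowest of {Alpha=54, Beta=51, Gamma=31}, so chooses Gamma.

Gamma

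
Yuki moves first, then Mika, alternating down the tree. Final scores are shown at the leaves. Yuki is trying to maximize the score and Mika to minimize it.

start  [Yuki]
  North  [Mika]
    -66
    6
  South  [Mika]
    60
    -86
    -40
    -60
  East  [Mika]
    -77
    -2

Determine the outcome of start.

-66

North (Mika): min(-66, 6) = -66
South (Mika): min(60, -86, -40, -60) = -86
East (Mika): min(-77, -2) = -77
start (Yuki): max(-66, -86, -77) = -66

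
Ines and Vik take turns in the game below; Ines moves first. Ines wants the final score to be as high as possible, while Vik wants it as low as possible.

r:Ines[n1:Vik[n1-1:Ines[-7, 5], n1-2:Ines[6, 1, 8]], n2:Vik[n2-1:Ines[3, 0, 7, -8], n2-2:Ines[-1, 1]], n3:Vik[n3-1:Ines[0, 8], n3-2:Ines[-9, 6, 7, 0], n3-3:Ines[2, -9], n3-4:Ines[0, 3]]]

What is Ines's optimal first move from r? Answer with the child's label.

n1

n1-1 (Ines): max(-7, 5) = 5
n1-2 (Ines): max(6, 1, 8) = 8
n1 (Vik): min(5, 8) = 5
n2-1 (Ines): max(3, 0, 7, -8) = 7
n2-2 (Ines): max(-1, 1) = 1
n2 (Vik): min(7, 1) = 1
n3-1 (Ines): max(0, 8) = 8
n3-2 (Ines): max(-9, 6, 7, 0) = 7
n3-3 (Ines): max(2, -9) = 2
n3-4 (Ines): max(0, 3) = 3
n3 (Vik): min(8, 7, 2, 3) = 2
r (Ines): max(5, 1, 2) = 5
Ines at r wants the highest of {n1=5, n2=1, n3=2}, so chooses n1.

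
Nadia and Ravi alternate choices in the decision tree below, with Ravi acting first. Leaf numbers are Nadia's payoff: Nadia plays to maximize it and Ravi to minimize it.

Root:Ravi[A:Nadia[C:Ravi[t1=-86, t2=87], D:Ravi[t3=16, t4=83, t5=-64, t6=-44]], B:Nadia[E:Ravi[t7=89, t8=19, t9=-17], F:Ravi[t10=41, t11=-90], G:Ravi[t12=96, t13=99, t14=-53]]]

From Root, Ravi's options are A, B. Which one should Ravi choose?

A

C (Ravi): min(-86, 87) = -86
D (Ravi): min(16, 83, -64, -44) = -64
A (Nadia): max(-86, -64) = -64
E (Ravi): min(89, 19, -17) = -17
F (Ravi): min(41, -90) = -90
G (Ravi): min(96, 99, -53) = -53
B (Nadia): max(-17, -90, -53) = -17
Root (Ravi): min(-64, -17) = -64
Ravi at Root wants the lowest of {A=-64, B=-17}, so chooses A.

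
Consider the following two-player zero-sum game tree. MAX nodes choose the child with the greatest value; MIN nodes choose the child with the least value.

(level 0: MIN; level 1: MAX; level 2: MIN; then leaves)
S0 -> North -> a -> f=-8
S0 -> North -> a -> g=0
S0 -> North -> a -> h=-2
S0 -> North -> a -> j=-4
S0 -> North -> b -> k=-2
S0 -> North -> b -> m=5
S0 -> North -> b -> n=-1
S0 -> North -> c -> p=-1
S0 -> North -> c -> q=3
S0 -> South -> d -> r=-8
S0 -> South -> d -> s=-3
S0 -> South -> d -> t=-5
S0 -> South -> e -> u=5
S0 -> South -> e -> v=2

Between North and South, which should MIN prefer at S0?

North

a (MIN): min(-8, 0, -2, -4) = -8
b (MIN): min(-2, 5, -1) = -2
c (MIN): min(-1, 3) = -1
North (MAX): max(-8, -2, -1) = -1
d (MIN): min(-8, -3, -5) = -8
e (MIN): min(5, 2) = 2
South (MAX): max(-8, 2) = 2
MIN prefers the lower value; North=-1, South=2. North is better since -1 < 2.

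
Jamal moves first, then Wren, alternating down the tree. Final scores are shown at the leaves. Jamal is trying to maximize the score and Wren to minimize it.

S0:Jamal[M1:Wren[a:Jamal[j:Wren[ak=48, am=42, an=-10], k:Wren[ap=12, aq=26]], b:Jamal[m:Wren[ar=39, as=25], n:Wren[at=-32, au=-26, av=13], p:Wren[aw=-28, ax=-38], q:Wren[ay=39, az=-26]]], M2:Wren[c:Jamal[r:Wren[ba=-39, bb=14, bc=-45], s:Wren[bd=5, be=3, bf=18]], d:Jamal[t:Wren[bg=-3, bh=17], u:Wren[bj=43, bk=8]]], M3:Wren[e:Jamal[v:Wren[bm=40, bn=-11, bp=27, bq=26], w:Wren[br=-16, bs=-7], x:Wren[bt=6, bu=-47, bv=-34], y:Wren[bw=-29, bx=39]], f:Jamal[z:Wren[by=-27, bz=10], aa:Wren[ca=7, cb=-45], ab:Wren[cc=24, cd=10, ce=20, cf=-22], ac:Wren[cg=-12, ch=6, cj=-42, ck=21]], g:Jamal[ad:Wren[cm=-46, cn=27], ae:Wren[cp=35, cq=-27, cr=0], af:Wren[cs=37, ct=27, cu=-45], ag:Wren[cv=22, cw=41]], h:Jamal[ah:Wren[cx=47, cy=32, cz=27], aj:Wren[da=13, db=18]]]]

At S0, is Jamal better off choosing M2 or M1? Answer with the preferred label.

M1

r (Wren): min(-39, 14, -45) = -45
s (Wren): min(5, 3, 18) = 3
c (Jamal): max(-45, 3) = 3
t (Wren): min(-3, 17) = -3
u (Wren): min(43, 8) = 8
d (Jamal): max(-3, 8) = 8
M2 (Wren): min(3, 8) = 3
j (Wren): min(48, 42, -10) = -10
k (Wren): min(12, 26) = 12
a (Jamal): max(-10, 12) = 12
m (Wren): min(39, 25) = 25
n (Wren): min(-32, -26, 13) = -32
p (Wren): min(-28, -38) = -38
q (Wren): min(39, -26) = -26
b (Jamal): max(25, -32, -38, -26) = 25
M1 (Wren): min(12, 25) = 12
Jamal prefers the higher value; M2=3, M1=12. M1 is better since 12 > 3.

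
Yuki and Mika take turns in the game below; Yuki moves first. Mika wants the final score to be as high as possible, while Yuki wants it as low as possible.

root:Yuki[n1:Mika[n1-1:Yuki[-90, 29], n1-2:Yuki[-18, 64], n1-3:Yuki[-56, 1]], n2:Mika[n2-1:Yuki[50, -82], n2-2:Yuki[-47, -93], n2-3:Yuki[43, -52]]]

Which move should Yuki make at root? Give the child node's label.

n1-1 (Yuki): min(-90, 29) = -90
n1-2 (Yuki): min(-18, 64) = -18
n1-3 (Yuki): min(-56, 1) = -56
n1 (Mika): max(-90, -18, -56) = -18
n2-1 (Yuki): min(50, -82) = -82
n2-2 (Yuki): min(-47, -93) = -93
n2-3 (Yuki): min(43, -52) = -52
n2 (Mika): max(-82, -93, -52) = -52
root (Yuki): min(-18, -52) = -52
Yuki at root wants the lowest of {n1=-18, n2=-52}, so chooses n2.

n2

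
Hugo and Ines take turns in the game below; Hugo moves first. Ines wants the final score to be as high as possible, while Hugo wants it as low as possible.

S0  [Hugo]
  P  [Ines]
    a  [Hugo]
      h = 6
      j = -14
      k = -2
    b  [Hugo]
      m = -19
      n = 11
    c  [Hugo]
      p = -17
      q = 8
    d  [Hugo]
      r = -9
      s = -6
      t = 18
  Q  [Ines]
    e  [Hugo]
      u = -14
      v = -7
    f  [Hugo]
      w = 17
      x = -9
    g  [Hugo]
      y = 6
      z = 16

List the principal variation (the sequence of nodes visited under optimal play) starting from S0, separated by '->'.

S0 -> P -> d -> r

a (Hugo): min(6, -14, -2) = -14
b (Hugo): min(-19, 11) = -19
c (Hugo): min(-17, 8) = -17
d (Hugo): min(-9, -6, 18) = -9
P (Ines): max(-14, -19, -17, -9) = -9
e (Hugo): min(-14, -7) = -14
f (Hugo): min(17, -9) = -9
g (Hugo): min(6, 16) = 6
Q (Ines): max(-14, -9, 6) = 6
S0 (Hugo): min(-9, 6) = -9
At S0, Hugo picks P (lowest: -9).
At P, Ines picks d (highest: -9).
At d, Hugo picks r (lowest: -9).
Terminal value -9.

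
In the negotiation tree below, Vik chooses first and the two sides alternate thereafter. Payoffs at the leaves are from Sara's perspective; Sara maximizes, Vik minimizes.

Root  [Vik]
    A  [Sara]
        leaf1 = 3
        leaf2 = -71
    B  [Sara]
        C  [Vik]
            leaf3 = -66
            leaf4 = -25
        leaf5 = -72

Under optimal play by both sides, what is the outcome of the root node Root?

A (Sara): max(3, -71) = 3
C (Vik): min(-66, -25) = -66
B (Sara): max(-66, -72) = -66
Root (Vik): min(3, -66) = -66

-66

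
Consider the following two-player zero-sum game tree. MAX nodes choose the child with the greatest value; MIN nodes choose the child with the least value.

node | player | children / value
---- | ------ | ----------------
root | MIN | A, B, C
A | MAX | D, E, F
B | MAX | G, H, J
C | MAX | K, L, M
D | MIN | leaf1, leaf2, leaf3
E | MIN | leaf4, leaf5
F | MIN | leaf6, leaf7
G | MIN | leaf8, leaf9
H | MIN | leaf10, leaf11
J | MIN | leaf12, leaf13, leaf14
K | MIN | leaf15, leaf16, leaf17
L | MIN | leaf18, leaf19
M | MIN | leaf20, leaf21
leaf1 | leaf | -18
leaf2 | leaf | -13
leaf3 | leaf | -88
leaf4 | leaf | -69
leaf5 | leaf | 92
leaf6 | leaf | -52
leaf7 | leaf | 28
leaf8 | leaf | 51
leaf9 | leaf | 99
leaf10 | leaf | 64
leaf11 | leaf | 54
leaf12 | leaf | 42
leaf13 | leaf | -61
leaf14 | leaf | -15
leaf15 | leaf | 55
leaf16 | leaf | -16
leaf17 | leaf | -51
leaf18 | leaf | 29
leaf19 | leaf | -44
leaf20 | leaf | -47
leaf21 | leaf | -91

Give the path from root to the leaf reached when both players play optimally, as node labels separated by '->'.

D (MIN): min(-18, -13, -88) = -88
E (MIN): min(-69, 92) = -69
F (MIN): min(-52, 28) = -52
A (MAX): max(-88, -69, -52) = -52
G (MIN): min(51, 99) = 51
H (MIN): min(64, 54) = 54
J (MIN): min(42, -61, -15) = -61
B (MAX): max(51, 54, -61) = 54
K (MIN): min(55, -16, -51) = -51
L (MIN): min(29, -44) = -44
M (MIN): min(-47, -91) = -91
C (MAX): max(-51, -44, -91) = -44
root (MIN): min(-52, 54, -44) = -52
At root, MIN picks A (lowest: -52).
At A, MAX picks F (highest: -52).
At F, MIN picks leaf6 (lowest: -52).
Terminal value -52.

root -> A -> F -> leaf6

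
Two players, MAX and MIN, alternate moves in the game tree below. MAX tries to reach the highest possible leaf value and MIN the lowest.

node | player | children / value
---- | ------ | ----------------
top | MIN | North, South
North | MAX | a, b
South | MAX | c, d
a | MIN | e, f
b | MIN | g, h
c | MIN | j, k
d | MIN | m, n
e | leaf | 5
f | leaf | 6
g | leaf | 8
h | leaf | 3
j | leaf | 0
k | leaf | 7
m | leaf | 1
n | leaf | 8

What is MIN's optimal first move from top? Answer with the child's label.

a (MIN): min(5, 6) = 5
b (MIN): min(8, 3) = 3
North (MAX): max(5, 3) = 5
c (MIN): min(0, 7) = 0
d (MIN): min(1, 8) = 1
South (MAX): max(0, 1) = 1
top (MIN): min(5, 1) = 1
MIN at top wants the lowest of {North=5, South=1}, so chooses South.

South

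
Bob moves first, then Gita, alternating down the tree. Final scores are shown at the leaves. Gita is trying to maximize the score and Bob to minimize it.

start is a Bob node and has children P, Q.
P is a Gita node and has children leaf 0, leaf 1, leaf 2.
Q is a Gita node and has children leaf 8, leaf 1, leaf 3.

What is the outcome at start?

2

P (Gita): max(0, 1, 2) = 2
Q (Gita): max(8, 1, 3) = 8
start (Bob): min(2, 8) = 2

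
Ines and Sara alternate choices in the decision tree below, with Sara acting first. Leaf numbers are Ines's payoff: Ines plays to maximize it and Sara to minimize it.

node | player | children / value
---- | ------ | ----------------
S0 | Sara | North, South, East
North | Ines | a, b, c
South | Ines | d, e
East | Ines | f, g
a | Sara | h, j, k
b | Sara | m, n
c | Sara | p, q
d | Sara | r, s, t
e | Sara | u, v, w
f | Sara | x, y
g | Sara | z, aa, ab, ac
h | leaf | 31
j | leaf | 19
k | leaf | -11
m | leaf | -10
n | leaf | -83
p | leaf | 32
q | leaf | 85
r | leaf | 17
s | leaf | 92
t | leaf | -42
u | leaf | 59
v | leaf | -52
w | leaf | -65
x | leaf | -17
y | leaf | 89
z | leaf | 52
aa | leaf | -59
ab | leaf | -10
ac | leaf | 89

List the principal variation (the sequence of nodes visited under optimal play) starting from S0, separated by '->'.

a (Sara): min(31, 19, -11) = -11
b (Sara): min(-10, -83) = -83
c (Sara): min(32, 85) = 32
North (Ines): max(-11, -83, 32) = 32
d (Sara): min(17, 92, -42) = -42
e (Sara): min(59, -52, -65) = -65
South (Ines): max(-42, -65) = -42
f (Sara): min(-17, 89) = -17
g (Sara): min(52, -59, -10, 89) = -59
East (Ines): max(-17, -59) = -17
S0 (Sara): min(32, -42, -17) = -42
At S0, Sara picks South (lowest: -42).
At South, Ines picks d (highest: -42).
At d, Sara picks t (lowest: -42).
Terminal value -42.

S0 -> South -> d -> t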